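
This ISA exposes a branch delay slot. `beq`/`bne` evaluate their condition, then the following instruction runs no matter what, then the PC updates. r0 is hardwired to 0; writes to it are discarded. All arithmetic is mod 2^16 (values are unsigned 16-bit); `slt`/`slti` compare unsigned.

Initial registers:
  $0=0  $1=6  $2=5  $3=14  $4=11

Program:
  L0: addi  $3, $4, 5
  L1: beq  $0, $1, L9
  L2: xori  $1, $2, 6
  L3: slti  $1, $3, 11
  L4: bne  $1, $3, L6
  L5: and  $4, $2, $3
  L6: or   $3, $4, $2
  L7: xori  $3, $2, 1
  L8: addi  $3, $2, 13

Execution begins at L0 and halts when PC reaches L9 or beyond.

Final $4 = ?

#0 addi  $3, $4, 5 ; 0/6/5/16/11
#1 beq  $0, $1, L9 ; 0/6/5/16/11 ; →fallthru
#2 xori  $1, $2, 6 ; 0/3/5/16/11
#3 slti  $1, $3, 11 ; 0/0/5/16/11
#4 bne  $1, $3, L6 ; 0/0/5/16/11 ; →target
#5 and  $4, $2, $3 ; 0/0/5/16/0
#6 or   $3, $4, $2 ; 0/0/5/5/0
#7 xori  $3, $2, 1 ; 0/0/5/4/0
#8 addi  $3, $2, 13 ; 0/0/5/18/0

0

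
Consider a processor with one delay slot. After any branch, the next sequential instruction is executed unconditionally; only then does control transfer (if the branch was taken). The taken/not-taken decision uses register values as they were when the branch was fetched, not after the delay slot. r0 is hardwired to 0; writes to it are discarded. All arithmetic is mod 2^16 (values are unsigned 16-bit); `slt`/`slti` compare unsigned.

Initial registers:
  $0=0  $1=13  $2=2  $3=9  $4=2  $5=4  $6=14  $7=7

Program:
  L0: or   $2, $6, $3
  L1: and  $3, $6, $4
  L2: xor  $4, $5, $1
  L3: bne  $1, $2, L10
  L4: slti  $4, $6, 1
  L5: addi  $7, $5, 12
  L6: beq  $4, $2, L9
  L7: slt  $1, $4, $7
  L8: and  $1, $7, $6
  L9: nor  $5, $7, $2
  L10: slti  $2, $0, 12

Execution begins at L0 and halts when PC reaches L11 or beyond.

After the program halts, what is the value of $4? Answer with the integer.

PC=0  or   $2, $6, $3        | $0=0 $1=13 $2=15 $3=9 $4=2 $5=4 $6=14 $7=7
PC=1  and  $3, $6, $4        | $0=0 $1=13 $2=15 $3=2 $4=2 $5=4 $6=14 $7=7
PC=2  xor  $4, $5, $1        | $0=0 $1=13 $2=15 $3=2 $4=9 $5=4 $6=14 $7=7
PC=3  bne  $1, $2, L10       | $0=0 $1=13 $2=15 $3=2 $4=9 $5=4 $6=14 $7=7  [TAKEN]
PC=4  slti  $4, $6, 1        | $0=0 $1=13 $2=15 $3=2 $4=0 $5=4 $6=14 $7=7
PC=10 slti  $2, $0, 12       | $0=0 $1=13 $2=1 $3=2 $4=0 $5=4 $6=14 $7=7

0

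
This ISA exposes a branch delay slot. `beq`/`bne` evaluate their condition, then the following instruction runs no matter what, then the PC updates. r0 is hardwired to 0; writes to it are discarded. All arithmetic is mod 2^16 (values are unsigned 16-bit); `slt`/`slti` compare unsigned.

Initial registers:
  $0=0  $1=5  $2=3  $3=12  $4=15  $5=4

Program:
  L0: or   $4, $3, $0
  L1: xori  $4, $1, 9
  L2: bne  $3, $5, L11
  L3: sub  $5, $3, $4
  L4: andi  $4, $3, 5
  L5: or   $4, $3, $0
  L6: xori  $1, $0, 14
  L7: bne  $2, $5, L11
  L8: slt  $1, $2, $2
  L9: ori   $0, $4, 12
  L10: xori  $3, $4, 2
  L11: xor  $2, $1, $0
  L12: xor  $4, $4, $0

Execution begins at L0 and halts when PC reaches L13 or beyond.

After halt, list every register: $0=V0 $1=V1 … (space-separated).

#0 or   $4, $3, $0 ; 0/5/3/12/12/4
#1 xori  $4, $1, 9 ; 0/5/3/12/12/4
#2 bne  $3, $5, L11 ; 0/5/3/12/12/4 ; →target
#3 sub  $5, $3, $4 ; 0/5/3/12/12/0
#11 xor  $2, $1, $0 ; 0/5/5/12/12/0
#12 xor  $4, $4, $0 ; 0/5/5/12/12/0

$0=0 $1=5 $2=5 $3=12 $4=12 $5=0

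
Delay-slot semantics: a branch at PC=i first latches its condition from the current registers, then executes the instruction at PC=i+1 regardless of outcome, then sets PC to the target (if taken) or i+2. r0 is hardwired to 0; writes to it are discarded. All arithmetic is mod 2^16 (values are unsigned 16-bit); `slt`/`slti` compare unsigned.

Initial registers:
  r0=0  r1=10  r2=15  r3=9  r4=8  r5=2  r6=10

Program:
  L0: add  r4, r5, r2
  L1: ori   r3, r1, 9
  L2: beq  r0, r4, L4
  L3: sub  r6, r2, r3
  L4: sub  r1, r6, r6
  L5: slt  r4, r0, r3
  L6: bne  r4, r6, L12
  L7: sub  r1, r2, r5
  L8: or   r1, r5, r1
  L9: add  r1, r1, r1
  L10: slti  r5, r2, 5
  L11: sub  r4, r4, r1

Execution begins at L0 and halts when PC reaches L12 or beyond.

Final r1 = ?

  step pc=0: add  r4, r5, r2  regs=(0,10,15,9,17,2,10)
  step pc=1: ori   r3, r1, 9  regs=(0,10,15,11,17,2,10)
  step pc=2: beq  r0, r4, L4  cond=F  regs=(0,10,15,11,17,2,10)
  step pc=3: sub  r6, r2, r3  regs=(0,10,15,11,17,2,4)
  step pc=4: sub  r1, r6, r6  regs=(0,0,15,11,17,2,4)
  step pc=5: slt  r4, r0, r3  regs=(0,0,15,11,1,2,4)
  step pc=6: bne  r4, r6, L12  cond=T  regs=(0,0,15,11,1,2,4)
  step pc=7: sub  r1, r2, r5  regs=(0,13,15,11,1,2,4)

13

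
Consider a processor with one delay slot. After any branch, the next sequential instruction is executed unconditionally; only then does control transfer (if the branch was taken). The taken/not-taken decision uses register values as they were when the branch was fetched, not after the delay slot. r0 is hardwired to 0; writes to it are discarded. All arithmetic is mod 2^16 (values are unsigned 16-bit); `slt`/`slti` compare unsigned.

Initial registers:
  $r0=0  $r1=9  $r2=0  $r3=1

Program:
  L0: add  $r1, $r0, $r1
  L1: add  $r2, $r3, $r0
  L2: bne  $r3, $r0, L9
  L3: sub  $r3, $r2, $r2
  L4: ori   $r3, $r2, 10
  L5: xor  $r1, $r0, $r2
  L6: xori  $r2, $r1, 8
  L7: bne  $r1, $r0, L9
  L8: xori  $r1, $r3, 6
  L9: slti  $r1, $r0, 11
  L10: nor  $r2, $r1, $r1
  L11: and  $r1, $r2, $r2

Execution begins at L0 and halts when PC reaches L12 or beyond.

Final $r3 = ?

0

[0] add  $r1, $r0, $r1  →  {$r0:0, $r1:9, $r2:0, $r3:1}
[1] add  $r2, $r3, $r0  →  {$r0:0, $r1:9, $r2:1, $r3:1}
[2] bne  $r3, $r0, L9  →  {$r0:0, $r1:9, $r2:1, $r3:1}  ⟨branch taken⟩
[3] sub  $r3, $r2, $r2  →  {$r0:0, $r1:9, $r2:1, $r3:0}
[9] slti  $r1, $r0, 11  →  {$r0:0, $r1:1, $r2:1, $r3:0}
[10] nor  $r2, $r1, $r1  →  {$r0:0, $r1:1, $r2:65534, $r3:0}
[11] and  $r1, $r2, $r2  →  {$r0:0, $r1:65534, $r2:65534, $r3:0}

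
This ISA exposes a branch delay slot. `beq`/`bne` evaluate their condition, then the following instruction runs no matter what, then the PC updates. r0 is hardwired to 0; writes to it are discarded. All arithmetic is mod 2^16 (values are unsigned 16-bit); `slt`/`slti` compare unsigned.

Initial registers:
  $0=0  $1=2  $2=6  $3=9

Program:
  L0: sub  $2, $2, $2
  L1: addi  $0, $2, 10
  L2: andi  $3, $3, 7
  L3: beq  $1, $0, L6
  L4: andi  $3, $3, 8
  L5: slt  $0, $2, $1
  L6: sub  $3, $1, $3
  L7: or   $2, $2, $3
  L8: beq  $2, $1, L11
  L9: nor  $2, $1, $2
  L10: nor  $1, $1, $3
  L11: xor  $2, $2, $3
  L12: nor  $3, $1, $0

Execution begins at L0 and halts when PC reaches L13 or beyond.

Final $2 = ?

  step pc=0: sub  $2, $2, $2  regs=(0,2,0,9)
  step pc=1: addi  $0, $2, 10  regs=(0,2,0,9)
  step pc=2: andi  $3, $3, 7  regs=(0,2,0,1)
  step pc=3: beq  $1, $0, L6  cond=F  regs=(0,2,0,1)
  step pc=4: andi  $3, $3, 8  regs=(0,2,0,0)
  step pc=5: slt  $0, $2, $1  regs=(0,2,0,0)
  step pc=6: sub  $3, $1, $3  regs=(0,2,0,2)
  step pc=7: or   $2, $2, $3  regs=(0,2,2,2)
  step pc=8: beq  $2, $1, L11  cond=T  regs=(0,2,2,2)
  step pc=9: nor  $2, $1, $2  regs=(0,2,65533,2)
  step pc=11: xor  $2, $2, $3  regs=(0,2,65535,2)
  step pc=12: nor  $3, $1, $0  regs=(0,2,65535,65533)

65535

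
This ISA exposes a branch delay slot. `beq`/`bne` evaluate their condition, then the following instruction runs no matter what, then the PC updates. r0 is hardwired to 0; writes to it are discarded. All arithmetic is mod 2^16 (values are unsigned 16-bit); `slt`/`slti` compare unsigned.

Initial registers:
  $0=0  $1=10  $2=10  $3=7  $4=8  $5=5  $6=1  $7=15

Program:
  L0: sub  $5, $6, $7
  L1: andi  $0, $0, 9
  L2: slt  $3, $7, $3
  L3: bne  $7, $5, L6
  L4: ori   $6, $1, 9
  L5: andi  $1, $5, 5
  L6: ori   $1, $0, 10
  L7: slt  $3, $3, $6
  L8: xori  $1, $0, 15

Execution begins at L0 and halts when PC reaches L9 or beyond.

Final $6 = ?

11

PC=0  sub  $5, $6, $7        | $0=0 $1=10 $2=10 $3=7 $4=8 $5=65522 $6=1 $7=15
PC=1  andi  $0, $0, 9        | $0=0 $1=10 $2=10 $3=7 $4=8 $5=65522 $6=1 $7=15
PC=2  slt  $3, $7, $3        | $0=0 $1=10 $2=10 $3=0 $4=8 $5=65522 $6=1 $7=15
PC=3  bne  $7, $5, L6        | $0=0 $1=10 $2=10 $3=0 $4=8 $5=65522 $6=1 $7=15  [TAKEN]
PC=4  ori   $6, $1, 9        | $0=0 $1=10 $2=10 $3=0 $4=8 $5=65522 $6=11 $7=15
PC=6  ori   $1, $0, 10       | $0=0 $1=10 $2=10 $3=0 $4=8 $5=65522 $6=11 $7=15
PC=7  slt  $3, $3, $6        | $0=0 $1=10 $2=10 $3=1 $4=8 $5=65522 $6=11 $7=15
PC=8  xori  $1, $0, 15       | $0=0 $1=15 $2=10 $3=1 $4=8 $5=65522 $6=11 $7=15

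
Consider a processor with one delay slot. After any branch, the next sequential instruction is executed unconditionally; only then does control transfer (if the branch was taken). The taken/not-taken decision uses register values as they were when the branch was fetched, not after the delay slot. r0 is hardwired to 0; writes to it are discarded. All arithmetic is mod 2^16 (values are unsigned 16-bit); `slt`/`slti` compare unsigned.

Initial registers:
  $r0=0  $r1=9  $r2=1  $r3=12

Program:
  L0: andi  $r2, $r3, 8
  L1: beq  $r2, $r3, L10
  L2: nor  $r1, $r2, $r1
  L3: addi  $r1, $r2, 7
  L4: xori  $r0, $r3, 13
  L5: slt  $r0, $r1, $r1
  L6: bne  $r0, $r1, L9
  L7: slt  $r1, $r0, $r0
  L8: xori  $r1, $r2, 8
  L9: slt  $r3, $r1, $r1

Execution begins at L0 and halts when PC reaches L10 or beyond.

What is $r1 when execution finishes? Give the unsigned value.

PC=0  andi  $r2, $r3, 8      | $r0=0 $r1=9 $r2=8 $r3=12
PC=1  beq  $r2, $r3, L10     | $r0=0 $r1=9 $r2=8 $r3=12  [not taken]
PC=2  nor  $r1, $r2, $r1     | $r0=0 $r1=65526 $r2=8 $r3=12
PC=3  addi  $r1, $r2, 7      | $r0=0 $r1=15 $r2=8 $r3=12
PC=4  xori  $r0, $r3, 13     | $r0=0 $r1=15 $r2=8 $r3=12
PC=5  slt  $r0, $r1, $r1     | $r0=0 $r1=15 $r2=8 $r3=12
PC=6  bne  $r0, $r1, L9      | $r0=0 $r1=15 $r2=8 $r3=12  [TAKEN]
PC=7  slt  $r1, $r0, $r0     | $r0=0 $r1=0 $r2=8 $r3=12
PC=9  slt  $r3, $r1, $r1     | $r0=0 $r1=0 $r2=8 $r3=0

0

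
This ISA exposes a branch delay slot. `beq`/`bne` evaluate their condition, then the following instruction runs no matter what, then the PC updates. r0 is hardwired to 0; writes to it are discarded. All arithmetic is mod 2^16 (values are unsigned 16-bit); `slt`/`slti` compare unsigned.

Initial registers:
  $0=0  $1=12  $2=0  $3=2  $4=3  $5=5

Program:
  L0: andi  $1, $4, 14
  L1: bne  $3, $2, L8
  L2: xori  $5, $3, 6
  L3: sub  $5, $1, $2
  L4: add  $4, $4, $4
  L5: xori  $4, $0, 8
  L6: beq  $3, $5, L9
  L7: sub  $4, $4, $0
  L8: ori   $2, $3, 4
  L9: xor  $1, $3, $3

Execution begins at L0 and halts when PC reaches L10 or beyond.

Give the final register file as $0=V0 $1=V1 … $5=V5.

  step pc=0: andi  $1, $4, 14  regs=(0,2,0,2,3,5)
  step pc=1: bne  $3, $2, L8  cond=T  regs=(0,2,0,2,3,5)
  step pc=2: xori  $5, $3, 6  regs=(0,2,0,2,3,4)
  step pc=8: ori   $2, $3, 4  regs=(0,2,6,2,3,4)
  step pc=9: xor  $1, $3, $3  regs=(0,0,6,2,3,4)

$0=0 $1=0 $2=6 $3=2 $4=3 $5=4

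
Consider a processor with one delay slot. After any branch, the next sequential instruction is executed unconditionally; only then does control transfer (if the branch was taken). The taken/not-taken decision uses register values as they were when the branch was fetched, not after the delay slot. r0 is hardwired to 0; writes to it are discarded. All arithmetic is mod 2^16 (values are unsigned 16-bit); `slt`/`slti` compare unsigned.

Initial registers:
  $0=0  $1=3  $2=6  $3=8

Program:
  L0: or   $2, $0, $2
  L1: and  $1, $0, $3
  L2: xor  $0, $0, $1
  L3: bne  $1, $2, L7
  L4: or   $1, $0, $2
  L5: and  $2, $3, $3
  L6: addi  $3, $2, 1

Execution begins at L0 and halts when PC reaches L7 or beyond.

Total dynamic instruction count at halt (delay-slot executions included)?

5

PC=0  or   $2, $0, $2        | $0=0 $1=3 $2=6 $3=8
PC=1  and  $1, $0, $3        | $0=0 $1=0 $2=6 $3=8
PC=2  xor  $0, $0, $1        | $0=0 $1=0 $2=6 $3=8
PC=3  bne  $1, $2, L7        | $0=0 $1=0 $2=6 $3=8  [TAKEN]
PC=4  or   $1, $0, $2        | $0=0 $1=6 $2=6 $3=8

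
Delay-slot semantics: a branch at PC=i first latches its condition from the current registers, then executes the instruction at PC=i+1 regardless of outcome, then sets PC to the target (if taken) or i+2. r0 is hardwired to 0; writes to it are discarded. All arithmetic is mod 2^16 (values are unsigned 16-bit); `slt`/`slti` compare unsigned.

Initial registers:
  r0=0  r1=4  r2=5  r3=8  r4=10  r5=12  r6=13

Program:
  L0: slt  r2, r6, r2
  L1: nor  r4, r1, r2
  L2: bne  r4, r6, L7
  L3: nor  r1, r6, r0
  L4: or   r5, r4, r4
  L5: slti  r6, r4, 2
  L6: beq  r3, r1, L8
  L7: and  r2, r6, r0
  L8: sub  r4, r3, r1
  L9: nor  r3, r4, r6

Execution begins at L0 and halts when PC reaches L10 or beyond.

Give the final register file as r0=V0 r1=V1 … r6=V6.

r0=0 r1=65522 r2=0 r3=65504 r4=22 r5=12 r6=13

  step pc=0: slt  r2, r6, r2  regs=(0,4,0,8,10,12,13)
  step pc=1: nor  r4, r1, r2  regs=(0,4,0,8,65531,12,13)
  step pc=2: bne  r4, r6, L7  cond=T  regs=(0,4,0,8,65531,12,13)
  step pc=3: nor  r1, r6, r0  regs=(0,65522,0,8,65531,12,13)
  step pc=7: and  r2, r6, r0  regs=(0,65522,0,8,65531,12,13)
  step pc=8: sub  r4, r3, r1  regs=(0,65522,0,8,22,12,13)
  step pc=9: nor  r3, r4, r6  regs=(0,65522,0,65504,22,12,13)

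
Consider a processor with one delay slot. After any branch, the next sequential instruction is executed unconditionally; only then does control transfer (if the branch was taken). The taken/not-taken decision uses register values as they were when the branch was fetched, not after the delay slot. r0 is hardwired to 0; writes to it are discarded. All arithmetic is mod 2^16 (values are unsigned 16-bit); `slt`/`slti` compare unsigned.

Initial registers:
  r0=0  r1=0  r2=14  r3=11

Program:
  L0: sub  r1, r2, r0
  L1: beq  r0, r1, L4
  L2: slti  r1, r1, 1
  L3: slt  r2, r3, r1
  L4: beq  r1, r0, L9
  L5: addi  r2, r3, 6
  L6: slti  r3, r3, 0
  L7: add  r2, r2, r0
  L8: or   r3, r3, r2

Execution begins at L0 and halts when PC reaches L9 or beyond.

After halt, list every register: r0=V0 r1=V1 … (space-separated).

r0=0 r1=0 r2=17 r3=11

PC=0  sub  r1, r2, r0        | r0=0 r1=14 r2=14 r3=11
PC=1  beq  r0, r1, L4        | r0=0 r1=14 r2=14 r3=11  [not taken]
PC=2  slti  r1, r1, 1        | r0=0 r1=0 r2=14 r3=11
PC=3  slt  r2, r3, r1        | r0=0 r1=0 r2=0 r3=11
PC=4  beq  r1, r0, L9        | r0=0 r1=0 r2=0 r3=11  [TAKEN]
PC=5  addi  r2, r3, 6        | r0=0 r1=0 r2=17 r3=11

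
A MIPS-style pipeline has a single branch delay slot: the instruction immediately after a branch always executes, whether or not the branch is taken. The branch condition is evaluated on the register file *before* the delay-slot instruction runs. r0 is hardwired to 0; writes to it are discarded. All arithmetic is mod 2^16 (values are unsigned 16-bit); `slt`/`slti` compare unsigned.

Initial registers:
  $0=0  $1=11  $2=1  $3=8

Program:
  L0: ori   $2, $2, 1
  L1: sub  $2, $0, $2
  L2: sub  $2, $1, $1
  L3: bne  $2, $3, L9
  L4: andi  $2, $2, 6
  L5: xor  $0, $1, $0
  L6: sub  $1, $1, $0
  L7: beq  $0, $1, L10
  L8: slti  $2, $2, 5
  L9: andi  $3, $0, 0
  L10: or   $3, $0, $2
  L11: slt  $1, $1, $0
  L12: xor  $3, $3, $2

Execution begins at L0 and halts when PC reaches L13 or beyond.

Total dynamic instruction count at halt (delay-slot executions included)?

9

#0 ori   $2, $2, 1 ; 0/11/1/8
#1 sub  $2, $0, $2 ; 0/11/65535/8
#2 sub  $2, $1, $1 ; 0/11/0/8
#3 bne  $2, $3, L9 ; 0/11/0/8 ; →target
#4 andi  $2, $2, 6 ; 0/11/0/8
#9 andi  $3, $0, 0 ; 0/11/0/0
#10 or   $3, $0, $2 ; 0/11/0/0
#11 slt  $1, $1, $0 ; 0/0/0/0
#12 xor  $3, $3, $2 ; 0/0/0/0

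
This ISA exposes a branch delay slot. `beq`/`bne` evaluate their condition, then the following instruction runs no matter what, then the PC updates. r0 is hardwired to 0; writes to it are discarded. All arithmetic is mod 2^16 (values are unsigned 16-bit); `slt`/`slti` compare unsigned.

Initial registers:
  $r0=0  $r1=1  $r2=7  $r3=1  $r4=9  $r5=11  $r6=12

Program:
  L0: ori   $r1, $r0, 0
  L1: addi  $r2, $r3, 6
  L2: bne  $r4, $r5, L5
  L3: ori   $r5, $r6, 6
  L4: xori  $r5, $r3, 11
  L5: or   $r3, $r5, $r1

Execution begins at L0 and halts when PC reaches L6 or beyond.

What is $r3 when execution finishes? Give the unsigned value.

#0 ori   $r1, $r0, 0 ; 0/0/7/1/9/11/12
#1 addi  $r2, $r3, 6 ; 0/0/7/1/9/11/12
#2 bne  $r4, $r5, L5 ; 0/0/7/1/9/11/12 ; →target
#3 ori   $r5, $r6, 6 ; 0/0/7/1/9/14/12
#5 or   $r3, $r5, $r1 ; 0/0/7/14/9/14/12

14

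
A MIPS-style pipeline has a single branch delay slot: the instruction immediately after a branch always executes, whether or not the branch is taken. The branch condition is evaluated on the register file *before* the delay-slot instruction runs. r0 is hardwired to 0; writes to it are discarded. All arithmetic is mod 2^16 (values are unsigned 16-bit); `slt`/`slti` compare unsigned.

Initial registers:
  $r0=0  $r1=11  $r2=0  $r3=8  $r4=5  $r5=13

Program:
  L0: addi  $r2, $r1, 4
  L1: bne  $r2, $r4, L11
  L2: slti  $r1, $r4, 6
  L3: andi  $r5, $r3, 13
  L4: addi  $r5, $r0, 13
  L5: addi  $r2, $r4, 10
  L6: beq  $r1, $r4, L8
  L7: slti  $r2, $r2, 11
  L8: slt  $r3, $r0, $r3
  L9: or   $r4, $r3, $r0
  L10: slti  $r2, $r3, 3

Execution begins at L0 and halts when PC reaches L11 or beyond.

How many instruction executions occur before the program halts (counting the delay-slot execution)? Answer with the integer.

3

#0 addi  $r2, $r1, 4 ; 0/11/15/8/5/13
#1 bne  $r2, $r4, L11 ; 0/11/15/8/5/13 ; →target
#2 slti  $r1, $r4, 6 ; 0/1/15/8/5/13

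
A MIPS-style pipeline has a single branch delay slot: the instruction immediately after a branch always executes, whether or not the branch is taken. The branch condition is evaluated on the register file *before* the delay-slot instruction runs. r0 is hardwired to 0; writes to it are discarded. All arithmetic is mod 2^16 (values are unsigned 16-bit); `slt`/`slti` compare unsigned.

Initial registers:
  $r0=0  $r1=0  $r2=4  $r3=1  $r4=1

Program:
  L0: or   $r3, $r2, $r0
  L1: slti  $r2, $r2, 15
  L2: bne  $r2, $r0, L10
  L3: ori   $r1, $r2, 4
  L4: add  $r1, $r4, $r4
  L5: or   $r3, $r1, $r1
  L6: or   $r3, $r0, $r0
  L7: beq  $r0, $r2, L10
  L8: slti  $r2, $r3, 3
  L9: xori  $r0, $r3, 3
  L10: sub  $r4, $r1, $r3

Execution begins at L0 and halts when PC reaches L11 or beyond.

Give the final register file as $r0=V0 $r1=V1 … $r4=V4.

$r0=0 $r1=5 $r2=1 $r3=4 $r4=1

[0] or   $r3, $r2, $r0  →  {$r0:0, $r1:0, $r2:4, $r3:4, $r4:1}
[1] slti  $r2, $r2, 15  →  {$r0:0, $r1:0, $r2:1, $r3:4, $r4:1}
[2] bne  $r2, $r0, L10  →  {$r0:0, $r1:0, $r2:1, $r3:4, $r4:1}  ⟨branch taken⟩
[3] ori   $r1, $r2, 4  →  {$r0:0, $r1:5, $r2:1, $r3:4, $r4:1}
[10] sub  $r4, $r1, $r3  →  {$r0:0, $r1:5, $r2:1, $r3:4, $r4:1}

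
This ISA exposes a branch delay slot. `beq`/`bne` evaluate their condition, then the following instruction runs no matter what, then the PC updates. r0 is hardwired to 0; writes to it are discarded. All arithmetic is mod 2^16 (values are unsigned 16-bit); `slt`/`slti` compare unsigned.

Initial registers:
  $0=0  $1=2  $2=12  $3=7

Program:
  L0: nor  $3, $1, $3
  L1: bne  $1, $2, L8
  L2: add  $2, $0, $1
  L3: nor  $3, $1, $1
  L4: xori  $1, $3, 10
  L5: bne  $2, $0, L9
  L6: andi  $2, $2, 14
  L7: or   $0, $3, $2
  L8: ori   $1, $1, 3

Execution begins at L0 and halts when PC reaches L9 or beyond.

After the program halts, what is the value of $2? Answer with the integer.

2

  step pc=0: nor  $3, $1, $3  regs=(0,2,12,65528)
  step pc=1: bne  $1, $2, L8  cond=T  regs=(0,2,12,65528)
  step pc=2: add  $2, $0, $1  regs=(0,2,2,65528)
  step pc=8: ori   $1, $1, 3  regs=(0,3,2,65528)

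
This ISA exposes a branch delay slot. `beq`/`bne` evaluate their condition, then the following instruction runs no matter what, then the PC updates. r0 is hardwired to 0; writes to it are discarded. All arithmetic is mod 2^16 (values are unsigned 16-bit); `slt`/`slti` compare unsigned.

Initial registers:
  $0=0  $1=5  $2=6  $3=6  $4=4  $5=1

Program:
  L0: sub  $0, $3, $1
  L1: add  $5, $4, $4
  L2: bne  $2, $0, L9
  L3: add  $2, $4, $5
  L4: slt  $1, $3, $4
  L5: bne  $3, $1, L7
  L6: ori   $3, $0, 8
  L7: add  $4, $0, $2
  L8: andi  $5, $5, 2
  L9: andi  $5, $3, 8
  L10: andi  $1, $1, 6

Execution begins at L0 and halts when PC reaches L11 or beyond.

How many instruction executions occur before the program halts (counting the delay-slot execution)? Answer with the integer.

6

#0 sub  $0, $3, $1 ; 0/5/6/6/4/1
#1 add  $5, $4, $4 ; 0/5/6/6/4/8
#2 bne  $2, $0, L9 ; 0/5/6/6/4/8 ; →target
#3 add  $2, $4, $5 ; 0/5/12/6/4/8
#9 andi  $5, $3, 8 ; 0/5/12/6/4/0
#10 andi  $1, $1, 6 ; 0/4/12/6/4/0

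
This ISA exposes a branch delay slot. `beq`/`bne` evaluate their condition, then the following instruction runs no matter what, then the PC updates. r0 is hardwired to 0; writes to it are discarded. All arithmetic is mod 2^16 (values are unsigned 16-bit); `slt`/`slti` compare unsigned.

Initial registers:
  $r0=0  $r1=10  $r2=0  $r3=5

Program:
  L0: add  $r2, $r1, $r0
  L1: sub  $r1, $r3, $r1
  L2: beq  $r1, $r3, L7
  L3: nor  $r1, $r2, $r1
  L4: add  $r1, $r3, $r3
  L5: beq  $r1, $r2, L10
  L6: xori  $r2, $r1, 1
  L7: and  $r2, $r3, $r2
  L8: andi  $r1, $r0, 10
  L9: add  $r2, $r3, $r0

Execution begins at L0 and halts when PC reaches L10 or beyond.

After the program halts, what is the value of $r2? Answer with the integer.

  step pc=0: add  $r2, $r1, $r0  regs=(0,10,10,5)
  step pc=1: sub  $r1, $r3, $r1  regs=(0,65531,10,5)
  step pc=2: beq  $r1, $r3, L7  cond=F  regs=(0,65531,10,5)
  step pc=3: nor  $r1, $r2, $r1  regs=(0,4,10,5)
  step pc=4: add  $r1, $r3, $r3  regs=(0,10,10,5)
  step pc=5: beq  $r1, $r2, L10  cond=T  regs=(0,10,10,5)
  step pc=6: xori  $r2, $r1, 1  regs=(0,10,11,5)

11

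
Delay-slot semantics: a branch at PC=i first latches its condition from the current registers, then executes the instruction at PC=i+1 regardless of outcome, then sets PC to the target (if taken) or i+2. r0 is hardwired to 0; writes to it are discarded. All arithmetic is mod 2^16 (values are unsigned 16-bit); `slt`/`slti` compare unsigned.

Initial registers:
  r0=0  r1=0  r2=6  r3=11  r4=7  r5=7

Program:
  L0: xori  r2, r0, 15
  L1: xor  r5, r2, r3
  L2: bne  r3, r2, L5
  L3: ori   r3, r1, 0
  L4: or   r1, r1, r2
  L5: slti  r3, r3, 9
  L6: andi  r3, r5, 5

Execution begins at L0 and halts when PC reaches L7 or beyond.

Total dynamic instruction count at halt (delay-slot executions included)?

  step pc=0: xori  r2, r0, 15  regs=(0,0,15,11,7,7)
  step pc=1: xor  r5, r2, r3  regs=(0,0,15,11,7,4)
  step pc=2: bne  r3, r2, L5  cond=T  regs=(0,0,15,11,7,4)
  step pc=3: ori   r3, r1, 0  regs=(0,0,15,0,7,4)
  step pc=5: slti  r3, r3, 9  regs=(0,0,15,1,7,4)
  step pc=6: andi  r3, r5, 5  regs=(0,0,15,4,7,4)

6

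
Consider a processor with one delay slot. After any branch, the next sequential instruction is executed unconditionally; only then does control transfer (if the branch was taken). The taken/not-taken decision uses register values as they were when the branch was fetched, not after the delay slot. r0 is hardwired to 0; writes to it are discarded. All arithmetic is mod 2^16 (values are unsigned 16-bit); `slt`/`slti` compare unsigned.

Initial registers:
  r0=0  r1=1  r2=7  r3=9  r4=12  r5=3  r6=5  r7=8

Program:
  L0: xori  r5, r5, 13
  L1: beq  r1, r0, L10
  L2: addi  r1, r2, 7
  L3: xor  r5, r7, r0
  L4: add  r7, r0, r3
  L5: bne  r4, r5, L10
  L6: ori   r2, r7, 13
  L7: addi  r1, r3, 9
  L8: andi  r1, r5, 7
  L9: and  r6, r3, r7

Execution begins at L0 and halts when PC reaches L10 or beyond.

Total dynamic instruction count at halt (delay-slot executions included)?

7

#0 xori  r5, r5, 13 ; 0/1/7/9/12/14/5/8
#1 beq  r1, r0, L10 ; 0/1/7/9/12/14/5/8 ; →fallthru
#2 addi  r1, r2, 7 ; 0/14/7/9/12/14/5/8
#3 xor  r5, r7, r0 ; 0/14/7/9/12/8/5/8
#4 add  r7, r0, r3 ; 0/14/7/9/12/8/5/9
#5 bne  r4, r5, L10 ; 0/14/7/9/12/8/5/9 ; →target
#6 ori   r2, r7, 13 ; 0/14/13/9/12/8/5/9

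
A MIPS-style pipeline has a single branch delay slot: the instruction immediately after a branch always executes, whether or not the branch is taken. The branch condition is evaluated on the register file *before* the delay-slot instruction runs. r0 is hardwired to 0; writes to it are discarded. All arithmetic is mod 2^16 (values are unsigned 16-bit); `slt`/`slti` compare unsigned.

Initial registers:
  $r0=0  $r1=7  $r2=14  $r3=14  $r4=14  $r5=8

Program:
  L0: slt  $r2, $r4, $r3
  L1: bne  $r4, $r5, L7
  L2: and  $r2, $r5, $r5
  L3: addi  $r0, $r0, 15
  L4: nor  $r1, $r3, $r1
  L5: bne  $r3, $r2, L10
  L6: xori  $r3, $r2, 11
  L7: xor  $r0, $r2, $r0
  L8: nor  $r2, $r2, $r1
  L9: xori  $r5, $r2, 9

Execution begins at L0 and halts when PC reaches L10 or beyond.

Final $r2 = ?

65520

PC=0  slt  $r2, $r4, $r3     | $r0=0 $r1=7 $r2=0 $r3=14 $r4=14 $r5=8
PC=1  bne  $r4, $r5, L7      | $r0=0 $r1=7 $r2=0 $r3=14 $r4=14 $r5=8  [TAKEN]
PC=2  and  $r2, $r5, $r5     | $r0=0 $r1=7 $r2=8 $r3=14 $r4=14 $r5=8
PC=7  xor  $r0, $r2, $r0     | $r0=0 $r1=7 $r2=8 $r3=14 $r4=14 $r5=8
PC=8  nor  $r2, $r2, $r1     | $r0=0 $r1=7 $r2=65520 $r3=14 $r4=14 $r5=8
PC=9  xori  $r5, $r2, 9      | $r0=0 $r1=7 $r2=65520 $r3=14 $r4=14 $r5=65529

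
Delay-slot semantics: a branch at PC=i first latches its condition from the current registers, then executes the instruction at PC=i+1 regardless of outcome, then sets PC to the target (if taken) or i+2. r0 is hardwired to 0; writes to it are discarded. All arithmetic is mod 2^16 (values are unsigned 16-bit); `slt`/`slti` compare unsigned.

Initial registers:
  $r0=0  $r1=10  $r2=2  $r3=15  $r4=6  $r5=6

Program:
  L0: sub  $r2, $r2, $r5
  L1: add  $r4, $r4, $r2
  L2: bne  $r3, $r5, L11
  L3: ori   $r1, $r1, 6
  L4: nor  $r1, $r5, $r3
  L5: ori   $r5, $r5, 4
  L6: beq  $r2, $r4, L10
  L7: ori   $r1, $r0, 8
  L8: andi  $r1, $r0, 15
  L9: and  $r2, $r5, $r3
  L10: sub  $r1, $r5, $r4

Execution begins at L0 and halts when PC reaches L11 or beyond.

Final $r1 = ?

PC=0  sub  $r2, $r2, $r5     | $r0=0 $r1=10 $r2=65532 $r3=15 $r4=6 $r5=6
PC=1  add  $r4, $r4, $r2     | $r0=0 $r1=10 $r2=65532 $r3=15 $r4=2 $r5=6
PC=2  bne  $r3, $r5, L11     | $r0=0 $r1=10 $r2=65532 $r3=15 $r4=2 $r5=6  [TAKEN]
PC=3  ori   $r1, $r1, 6      | $r0=0 $r1=14 $r2=65532 $r3=15 $r4=2 $r5=6

14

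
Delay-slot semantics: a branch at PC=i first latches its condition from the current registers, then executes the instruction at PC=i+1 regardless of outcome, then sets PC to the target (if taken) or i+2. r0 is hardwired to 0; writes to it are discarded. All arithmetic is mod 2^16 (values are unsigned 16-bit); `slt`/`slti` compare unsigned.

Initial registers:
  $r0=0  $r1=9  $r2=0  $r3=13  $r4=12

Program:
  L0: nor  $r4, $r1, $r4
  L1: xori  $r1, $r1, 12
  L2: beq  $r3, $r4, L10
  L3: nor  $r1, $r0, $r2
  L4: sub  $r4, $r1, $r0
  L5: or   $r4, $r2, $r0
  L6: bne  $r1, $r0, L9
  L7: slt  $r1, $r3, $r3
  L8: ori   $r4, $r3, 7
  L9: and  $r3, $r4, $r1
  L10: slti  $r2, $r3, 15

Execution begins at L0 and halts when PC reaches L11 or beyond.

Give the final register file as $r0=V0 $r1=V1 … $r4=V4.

  step pc=0: nor  $r4, $r1, $r4  regs=(0,9,0,13,65522)
  step pc=1: xori  $r1, $r1, 12  regs=(0,5,0,13,65522)
  step pc=2: beq  $r3, $r4, L10  cond=F  regs=(0,5,0,13,65522)
  step pc=3: nor  $r1, $r0, $r2  regs=(0,65535,0,13,65522)
  step pc=4: sub  $r4, $r1, $r0  regs=(0,65535,0,13,65535)
  step pc=5: or   $r4, $r2, $r0  regs=(0,65535,0,13,0)
  step pc=6: bne  $r1, $r0, L9  cond=T  regs=(0,65535,0,13,0)
  step pc=7: slt  $r1, $r3, $r3  regs=(0,0,0,13,0)
  step pc=9: and  $r3, $r4, $r1  regs=(0,0,0,0,0)
  step pc=10: slti  $r2, $r3, 15  regs=(0,0,1,0,0)

$r0=0 $r1=0 $r2=1 $r3=0 $r4=0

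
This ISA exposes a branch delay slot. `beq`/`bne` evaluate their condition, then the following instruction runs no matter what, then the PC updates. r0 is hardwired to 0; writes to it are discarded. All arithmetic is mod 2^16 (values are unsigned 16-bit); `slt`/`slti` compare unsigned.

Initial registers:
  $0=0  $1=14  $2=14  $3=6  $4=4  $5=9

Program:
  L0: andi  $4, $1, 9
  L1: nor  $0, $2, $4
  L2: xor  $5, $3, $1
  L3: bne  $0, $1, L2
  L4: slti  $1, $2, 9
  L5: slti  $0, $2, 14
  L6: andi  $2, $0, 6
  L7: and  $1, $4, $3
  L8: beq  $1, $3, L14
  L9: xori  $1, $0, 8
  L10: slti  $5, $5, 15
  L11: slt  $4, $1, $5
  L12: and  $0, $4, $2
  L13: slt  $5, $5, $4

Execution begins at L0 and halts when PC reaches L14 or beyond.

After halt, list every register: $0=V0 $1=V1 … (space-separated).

PC=0  andi  $4, $1, 9        | $0=0 $1=14 $2=14 $3=6 $4=8 $5=9
PC=1  nor  $0, $2, $4        | $0=0 $1=14 $2=14 $3=6 $4=8 $5=9
PC=2  xor  $5, $3, $1        | $0=0 $1=14 $2=14 $3=6 $4=8 $5=8
PC=3  bne  $0, $1, L2        | $0=0 $1=14 $2=14 $3=6 $4=8 $5=8  [TAKEN]
PC=4  slti  $1, $2, 9        | $0=0 $1=0 $2=14 $3=6 $4=8 $5=8
PC=2  xor  $5, $3, $1        | $0=0 $1=0 $2=14 $3=6 $4=8 $5=6
PC=3  bne  $0, $1, L2        | $0=0 $1=0 $2=14 $3=6 $4=8 $5=6  [not taken]
PC=4  slti  $1, $2, 9        | $0=0 $1=0 $2=14 $3=6 $4=8 $5=6
PC=5  slti  $0, $2, 14       | $0=0 $1=0 $2=14 $3=6 $4=8 $5=6
PC=6  andi  $2, $0, 6        | $0=0 $1=0 $2=0 $3=6 $4=8 $5=6
PC=7  and  $1, $4, $3        | $0=0 $1=0 $2=0 $3=6 $4=8 $5=6
PC=8  beq  $1, $3, L14       | $0=0 $1=0 $2=0 $3=6 $4=8 $5=6  [not taken]
PC=9  xori  $1, $0, 8        | $0=0 $1=8 $2=0 $3=6 $4=8 $5=6
PC=10 slti  $5, $5, 15       | $0=0 $1=8 $2=0 $3=6 $4=8 $5=1
PC=11 slt  $4, $1, $5        | $0=0 $1=8 $2=0 $3=6 $4=0 $5=1
PC=12 and  $0, $4, $2        | $0=0 $1=8 $2=0 $3=6 $4=0 $5=1
PC=13 slt  $5, $5, $4        | $0=0 $1=8 $2=0 $3=6 $4=0 $5=0

$0=0 $1=8 $2=0 $3=6 $4=0 $5=0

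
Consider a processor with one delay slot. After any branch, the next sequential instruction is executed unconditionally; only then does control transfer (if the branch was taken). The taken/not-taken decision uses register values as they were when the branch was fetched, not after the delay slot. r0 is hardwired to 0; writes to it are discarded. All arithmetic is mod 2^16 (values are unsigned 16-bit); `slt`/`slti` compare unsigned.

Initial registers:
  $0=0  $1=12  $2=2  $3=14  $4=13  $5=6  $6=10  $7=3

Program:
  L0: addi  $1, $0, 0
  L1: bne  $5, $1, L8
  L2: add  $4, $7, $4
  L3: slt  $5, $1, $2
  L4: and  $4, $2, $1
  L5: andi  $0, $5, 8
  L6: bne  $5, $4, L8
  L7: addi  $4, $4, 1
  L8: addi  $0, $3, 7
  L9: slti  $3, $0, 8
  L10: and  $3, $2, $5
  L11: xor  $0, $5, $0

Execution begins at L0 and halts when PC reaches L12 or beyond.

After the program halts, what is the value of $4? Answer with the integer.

16

  step pc=0: addi  $1, $0, 0  regs=(0,0,2,14,13,6,10,3)
  step pc=1: bne  $5, $1, L8  cond=T  regs=(0,0,2,14,13,6,10,3)
  step pc=2: add  $4, $7, $4  regs=(0,0,2,14,16,6,10,3)
  step pc=8: addi  $0, $3, 7  regs=(0,0,2,14,16,6,10,3)
  step pc=9: slti  $3, $0, 8  regs=(0,0,2,1,16,6,10,3)
  step pc=10: and  $3, $2, $5  regs=(0,0,2,2,16,6,10,3)
  step pc=11: xor  $0, $5, $0  regs=(0,0,2,2,16,6,10,3)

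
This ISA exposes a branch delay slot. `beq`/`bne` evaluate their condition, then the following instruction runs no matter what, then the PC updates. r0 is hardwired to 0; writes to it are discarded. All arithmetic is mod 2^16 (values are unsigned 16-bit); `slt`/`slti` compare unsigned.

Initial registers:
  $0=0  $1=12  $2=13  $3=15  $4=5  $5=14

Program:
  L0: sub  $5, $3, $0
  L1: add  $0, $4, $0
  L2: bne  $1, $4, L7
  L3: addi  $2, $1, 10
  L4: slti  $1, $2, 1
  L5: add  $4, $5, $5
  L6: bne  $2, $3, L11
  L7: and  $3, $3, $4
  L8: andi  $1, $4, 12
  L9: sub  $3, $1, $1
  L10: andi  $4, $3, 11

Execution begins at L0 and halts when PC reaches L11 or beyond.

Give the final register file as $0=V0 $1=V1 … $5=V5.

$0=0 $1=4 $2=22 $3=0 $4=0 $5=15

[0] sub  $5, $3, $0  →  {$0:0, $1:12, $2:13, $3:15, $4:5, $5:15}
[1] add  $0, $4, $0  →  {$0:0, $1:12, $2:13, $3:15, $4:5, $5:15}
[2] bne  $1, $4, L7  →  {$0:0, $1:12, $2:13, $3:15, $4:5, $5:15}  ⟨branch taken⟩
[3] addi  $2, $1, 10  →  {$0:0, $1:12, $2:22, $3:15, $4:5, $5:15}
[7] and  $3, $3, $4  →  {$0:0, $1:12, $2:22, $3:5, $4:5, $5:15}
[8] andi  $1, $4, 12  →  {$0:0, $1:4, $2:22, $3:5, $4:5, $5:15}
[9] sub  $3, $1, $1  →  {$0:0, $1:4, $2:22, $3:0, $4:5, $5:15}
[10] andi  $4, $3, 11  →  {$0:0, $1:4, $2:22, $3:0, $4:0, $5:15}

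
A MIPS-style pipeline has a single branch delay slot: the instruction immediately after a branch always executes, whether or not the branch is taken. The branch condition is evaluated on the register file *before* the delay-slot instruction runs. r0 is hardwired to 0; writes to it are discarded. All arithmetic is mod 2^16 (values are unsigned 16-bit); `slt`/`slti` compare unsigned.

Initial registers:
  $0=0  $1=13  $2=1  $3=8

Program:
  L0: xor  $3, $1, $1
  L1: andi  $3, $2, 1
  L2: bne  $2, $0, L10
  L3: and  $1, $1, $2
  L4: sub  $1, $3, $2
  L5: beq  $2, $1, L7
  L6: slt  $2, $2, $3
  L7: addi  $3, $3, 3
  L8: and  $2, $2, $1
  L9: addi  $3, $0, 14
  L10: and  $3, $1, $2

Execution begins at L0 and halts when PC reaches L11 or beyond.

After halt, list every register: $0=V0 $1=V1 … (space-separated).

$0=0 $1=1 $2=1 $3=1

PC=0  xor  $3, $1, $1        | $0=0 $1=13 $2=1 $3=0
PC=1  andi  $3, $2, 1        | $0=0 $1=13 $2=1 $3=1
PC=2  bne  $2, $0, L10       | $0=0 $1=13 $2=1 $3=1  [TAKEN]
PC=3  and  $1, $1, $2        | $0=0 $1=1 $2=1 $3=1
PC=10 and  $3, $1, $2        | $0=0 $1=1 $2=1 $3=1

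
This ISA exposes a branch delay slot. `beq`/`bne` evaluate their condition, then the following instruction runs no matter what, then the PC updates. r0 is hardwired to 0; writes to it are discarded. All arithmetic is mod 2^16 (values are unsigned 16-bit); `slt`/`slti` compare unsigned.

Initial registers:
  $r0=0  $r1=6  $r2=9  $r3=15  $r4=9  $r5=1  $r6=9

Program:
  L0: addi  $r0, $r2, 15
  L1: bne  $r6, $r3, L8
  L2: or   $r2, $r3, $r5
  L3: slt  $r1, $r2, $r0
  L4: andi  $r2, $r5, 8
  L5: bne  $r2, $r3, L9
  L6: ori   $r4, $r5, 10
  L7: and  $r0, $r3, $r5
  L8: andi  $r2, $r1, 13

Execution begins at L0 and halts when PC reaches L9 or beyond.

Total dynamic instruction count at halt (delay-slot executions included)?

4

[0] addi  $r0, $r2, 15  →  {$r0:0, $r1:6, $r2:9, $r3:15, $r4:9, $r5:1, $r6:9}
[1] bne  $r6, $r3, L8  →  {$r0:0, $r1:6, $r2:9, $r3:15, $r4:9, $r5:1, $r6:9}  ⟨branch taken⟩
[2] or   $r2, $r3, $r5  →  {$r0:0, $r1:6, $r2:15, $r3:15, $r4:9, $r5:1, $r6:9}
[8] andi  $r2, $r1, 13  →  {$r0:0, $r1:6, $r2:4, $r3:15, $r4:9, $r5:1, $r6:9}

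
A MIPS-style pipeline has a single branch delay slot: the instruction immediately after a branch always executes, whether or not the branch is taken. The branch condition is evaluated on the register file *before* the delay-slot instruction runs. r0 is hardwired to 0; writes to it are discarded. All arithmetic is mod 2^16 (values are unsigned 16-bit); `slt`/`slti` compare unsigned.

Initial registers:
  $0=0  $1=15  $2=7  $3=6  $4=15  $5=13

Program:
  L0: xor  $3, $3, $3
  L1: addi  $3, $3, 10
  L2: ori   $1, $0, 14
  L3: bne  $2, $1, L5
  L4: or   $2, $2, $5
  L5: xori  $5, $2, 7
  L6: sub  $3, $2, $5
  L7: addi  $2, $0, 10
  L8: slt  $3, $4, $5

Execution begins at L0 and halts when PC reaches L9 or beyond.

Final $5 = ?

8

[0] xor  $3, $3, $3  →  {$0:0, $1:15, $2:7, $3:0, $4:15, $5:13}
[1] addi  $3, $3, 10  →  {$0:0, $1:15, $2:7, $3:10, $4:15, $5:13}
[2] ori   $1, $0, 14  →  {$0:0, $1:14, $2:7, $3:10, $4:15, $5:13}
[3] bne  $2, $1, L5  →  {$0:0, $1:14, $2:7, $3:10, $4:15, $5:13}  ⟨branch taken⟩
[4] or   $2, $2, $5  →  {$0:0, $1:14, $2:15, $3:10, $4:15, $5:13}
[5] xori  $5, $2, 7  →  {$0:0, $1:14, $2:15, $3:10, $4:15, $5:8}
[6] sub  $3, $2, $5  →  {$0:0, $1:14, $2:15, $3:7, $4:15, $5:8}
[7] addi  $2, $0, 10  →  {$0:0, $1:14, $2:10, $3:7, $4:15, $5:8}
[8] slt  $3, $4, $5  →  {$0:0, $1:14, $2:10, $3:0, $4:15, $5:8}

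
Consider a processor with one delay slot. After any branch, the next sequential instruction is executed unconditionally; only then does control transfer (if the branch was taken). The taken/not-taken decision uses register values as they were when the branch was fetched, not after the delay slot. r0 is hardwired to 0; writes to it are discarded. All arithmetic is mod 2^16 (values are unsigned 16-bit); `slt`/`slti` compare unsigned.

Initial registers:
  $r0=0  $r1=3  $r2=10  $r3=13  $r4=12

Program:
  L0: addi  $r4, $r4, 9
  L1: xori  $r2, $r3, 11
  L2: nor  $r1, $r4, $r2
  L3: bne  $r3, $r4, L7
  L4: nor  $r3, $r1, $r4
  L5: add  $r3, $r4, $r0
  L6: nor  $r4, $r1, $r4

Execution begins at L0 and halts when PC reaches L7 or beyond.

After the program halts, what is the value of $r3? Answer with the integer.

2

  step pc=0: addi  $r4, $r4, 9  regs=(0,3,10,13,21)
  step pc=1: xori  $r2, $r3, 11  regs=(0,3,6,13,21)
  step pc=2: nor  $r1, $r4, $r2  regs=(0,65512,6,13,21)
  step pc=3: bne  $r3, $r4, L7  cond=T  regs=(0,65512,6,13,21)
  step pc=4: nor  $r3, $r1, $r4  regs=(0,65512,6,2,21)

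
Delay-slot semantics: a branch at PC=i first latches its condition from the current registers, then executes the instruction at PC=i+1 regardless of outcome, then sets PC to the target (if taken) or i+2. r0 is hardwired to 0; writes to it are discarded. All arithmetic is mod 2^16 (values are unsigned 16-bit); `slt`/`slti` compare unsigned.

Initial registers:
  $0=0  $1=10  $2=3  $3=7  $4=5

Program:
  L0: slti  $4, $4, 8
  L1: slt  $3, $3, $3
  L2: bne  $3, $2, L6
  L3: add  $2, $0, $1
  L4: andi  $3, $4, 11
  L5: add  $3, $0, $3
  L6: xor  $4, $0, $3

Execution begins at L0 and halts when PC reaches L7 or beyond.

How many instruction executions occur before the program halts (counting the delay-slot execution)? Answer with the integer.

#0 slti  $4, $4, 8 ; 0/10/3/7/1
#1 slt  $3, $3, $3 ; 0/10/3/0/1
#2 bne  $3, $2, L6 ; 0/10/3/0/1 ; →target
#3 add  $2, $0, $1 ; 0/10/10/0/1
#6 xor  $4, $0, $3 ; 0/10/10/0/0

5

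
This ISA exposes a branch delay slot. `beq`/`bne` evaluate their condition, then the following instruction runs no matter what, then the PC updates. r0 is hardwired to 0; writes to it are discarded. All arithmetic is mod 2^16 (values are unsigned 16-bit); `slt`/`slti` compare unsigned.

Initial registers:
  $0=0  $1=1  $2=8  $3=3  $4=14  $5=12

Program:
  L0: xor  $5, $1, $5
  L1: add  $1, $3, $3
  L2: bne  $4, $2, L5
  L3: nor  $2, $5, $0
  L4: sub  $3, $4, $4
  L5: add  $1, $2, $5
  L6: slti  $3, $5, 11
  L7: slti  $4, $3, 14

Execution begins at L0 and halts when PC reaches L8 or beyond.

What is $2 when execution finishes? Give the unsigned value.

65522

#0 xor  $5, $1, $5 ; 0/1/8/3/14/13
#1 add  $1, $3, $3 ; 0/6/8/3/14/13
#2 bne  $4, $2, L5 ; 0/6/8/3/14/13 ; →target
#3 nor  $2, $5, $0 ; 0/6/65522/3/14/13
#5 add  $1, $2, $5 ; 0/65535/65522/3/14/13
#6 slti  $3, $5, 11 ; 0/65535/65522/0/14/13
#7 slti  $4, $3, 14 ; 0/65535/65522/0/1/13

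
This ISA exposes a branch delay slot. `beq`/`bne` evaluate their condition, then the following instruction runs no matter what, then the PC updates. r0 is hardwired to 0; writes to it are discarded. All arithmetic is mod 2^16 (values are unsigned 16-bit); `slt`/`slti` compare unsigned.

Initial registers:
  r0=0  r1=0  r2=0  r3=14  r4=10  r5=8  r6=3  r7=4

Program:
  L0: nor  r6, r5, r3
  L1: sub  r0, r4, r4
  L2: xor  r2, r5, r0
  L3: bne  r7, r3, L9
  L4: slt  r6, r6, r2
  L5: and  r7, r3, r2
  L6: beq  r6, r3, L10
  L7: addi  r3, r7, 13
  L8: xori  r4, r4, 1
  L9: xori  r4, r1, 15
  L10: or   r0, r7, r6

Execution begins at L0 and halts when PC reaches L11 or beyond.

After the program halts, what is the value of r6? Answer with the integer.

0

[0] nor  r6, r5, r3  →  {r0:0, r1:0, r2:0, r3:14, r4:10, r5:8, r6:65521, r7:4}
[1] sub  r0, r4, r4  →  {r0:0, r1:0, r2:0, r3:14, r4:10, r5:8, r6:65521, r7:4}
[2] xor  r2, r5, r0  →  {r0:0, r1:0, r2:8, r3:14, r4:10, r5:8, r6:65521, r7:4}
[3] bne  r7, r3, L9  →  {r0:0, r1:0, r2:8, r3:14, r4:10, r5:8, r6:65521, r7:4}  ⟨branch taken⟩
[4] slt  r6, r6, r2  →  {r0:0, r1:0, r2:8, r3:14, r4:10, r5:8, r6:0, r7:4}
[9] xori  r4, r1, 15  →  {r0:0, r1:0, r2:8, r3:14, r4:15, r5:8, r6:0, r7:4}
[10] or   r0, r7, r6  →  {r0:0, r1:0, r2:8, r3:14, r4:15, r5:8, r6:0, r7:4}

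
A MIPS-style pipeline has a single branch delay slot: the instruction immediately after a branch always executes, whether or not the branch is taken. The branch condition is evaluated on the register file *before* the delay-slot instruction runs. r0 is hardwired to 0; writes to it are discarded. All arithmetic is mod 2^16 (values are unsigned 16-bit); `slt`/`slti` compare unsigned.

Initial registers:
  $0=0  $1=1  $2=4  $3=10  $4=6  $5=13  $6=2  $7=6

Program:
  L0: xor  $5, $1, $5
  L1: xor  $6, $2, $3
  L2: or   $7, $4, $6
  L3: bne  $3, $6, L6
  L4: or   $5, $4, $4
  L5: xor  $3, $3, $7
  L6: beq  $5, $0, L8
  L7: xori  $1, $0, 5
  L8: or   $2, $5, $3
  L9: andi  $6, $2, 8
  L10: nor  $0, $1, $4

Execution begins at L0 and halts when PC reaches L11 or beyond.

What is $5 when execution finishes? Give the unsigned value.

PC=0  xor  $5, $1, $5        | $0=0 $1=1 $2=4 $3=10 $4=6 $5=12 $6=2 $7=6
PC=1  xor  $6, $2, $3        | $0=0 $1=1 $2=4 $3=10 $4=6 $5=12 $6=14 $7=6
PC=2  or   $7, $4, $6        | $0=0 $1=1 $2=4 $3=10 $4=6 $5=12 $6=14 $7=14
PC=3  bne  $3, $6, L6        | $0=0 $1=1 $2=4 $3=10 $4=6 $5=12 $6=14 $7=14  [TAKEN]
PC=4  or   $5, $4, $4        | $0=0 $1=1 $2=4 $3=10 $4=6 $5=6 $6=14 $7=14
PC=6  beq  $5, $0, L8        | $0=0 $1=1 $2=4 $3=10 $4=6 $5=6 $6=14 $7=14  [not taken]
PC=7  xori  $1, $0, 5        | $0=0 $1=5 $2=4 $3=10 $4=6 $5=6 $6=14 $7=14
PC=8  or   $2, $5, $3        | $0=0 $1=5 $2=14 $3=10 $4=6 $5=6 $6=14 $7=14
PC=9  andi  $6, $2, 8        | $0=0 $1=5 $2=14 $3=10 $4=6 $5=6 $6=8 $7=14
PC=10 nor  $0, $1, $4        | $0=0 $1=5 $2=14 $3=10 $4=6 $5=6 $6=8 $7=14

6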